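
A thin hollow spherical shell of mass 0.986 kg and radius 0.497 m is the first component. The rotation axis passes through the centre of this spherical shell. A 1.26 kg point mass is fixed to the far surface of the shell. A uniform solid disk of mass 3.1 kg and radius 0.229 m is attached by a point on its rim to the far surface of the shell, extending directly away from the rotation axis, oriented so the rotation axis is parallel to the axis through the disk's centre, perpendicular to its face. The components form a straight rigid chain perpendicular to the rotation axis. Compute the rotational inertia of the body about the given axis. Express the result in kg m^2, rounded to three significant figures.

Spherical shell: I_cm = (2/3)MR² = (2/3)(0.986)(0.497)² = 0.16237 kg m^2; axis through the centre, so I = 0.16237 kg m^2.
Point mass: I_cm = 0; centre at d = 0.497 m, so the parallel axis theorem gives I = 0 + (1.26)(0.497)² = 0.31123 kg m^2.
Solid disk: I_cm = (1/2)MR² = (1/2)(3.1)(0.229)² = 0.081284 kg m^2; centre at d = 0.497 + 0.229 = 0.726 m, so the parallel axis theorem gives I = 0.081284 + (3.1)(0.726)² = 1.7152 kg m^2.
Total I = 0.16237 + 0.31123 + 1.7152 = 2.1888 kg m^2.

2.19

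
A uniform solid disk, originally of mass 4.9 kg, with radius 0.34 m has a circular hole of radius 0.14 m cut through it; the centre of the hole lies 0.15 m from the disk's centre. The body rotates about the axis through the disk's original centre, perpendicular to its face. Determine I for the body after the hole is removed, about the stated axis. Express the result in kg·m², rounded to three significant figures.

0.256

Unpierced body about its centre: I₀ = (1/2)MR² = (1/2)(4.9)(0.34)² = 0.28322 kg·m².
The removed disk has mass m = M·(r/R)² = (4.9)(0.14/0.34)² = 0.8308 kg (same uniform areal density).
Its moment of inertia about the rotation axis (parallel-axis theorem): I_hole = (1/2)mr² + md² = (1/2)(0.8308)(0.14)² + (0.8308)(0.15)² = 0.026835 kg·m².
Treating the hole as negative mass, I = I₀ − I_hole = 0.28322 − 0.026835 = 0.25639 kg·m².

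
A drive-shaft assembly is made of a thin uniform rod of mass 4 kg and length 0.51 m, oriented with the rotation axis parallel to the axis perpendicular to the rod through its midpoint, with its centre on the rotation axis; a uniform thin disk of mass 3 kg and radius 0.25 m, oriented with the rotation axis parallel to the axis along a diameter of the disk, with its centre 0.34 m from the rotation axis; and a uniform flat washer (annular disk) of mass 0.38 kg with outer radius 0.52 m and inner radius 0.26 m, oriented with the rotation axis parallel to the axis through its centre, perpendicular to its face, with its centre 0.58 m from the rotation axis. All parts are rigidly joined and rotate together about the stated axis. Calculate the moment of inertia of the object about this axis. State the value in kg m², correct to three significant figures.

0.672

Thin rod: I_cm = (1/12)ML² = (1/12)(4)(0.51)² = 0.0867 kg m²; axis through the centre, so I = 0.0867 kg m².
Thin disk: I_cm = (1/4)MR² = (1/4)(3)(0.25)² = 0.046875 kg m²; centre at d = 0.34 m, so I = I_cm + Md² gives I = 0.046875 + (3)(0.34)² = 0.39368 kg m².
Annular disk: I_cm = (1/2)M(R²+r²) = (1/2)(0.38)[(0.52)² + (0.26)²] = 0.06422 kg m²; centre at d = 0.58 m, so I = I_cm + Md² gives I = 0.06422 + (0.38)(0.58)² = 0.19205 kg m².
Total I = 0.0867 + 0.39368 + 0.19205 = 0.67243 kg m².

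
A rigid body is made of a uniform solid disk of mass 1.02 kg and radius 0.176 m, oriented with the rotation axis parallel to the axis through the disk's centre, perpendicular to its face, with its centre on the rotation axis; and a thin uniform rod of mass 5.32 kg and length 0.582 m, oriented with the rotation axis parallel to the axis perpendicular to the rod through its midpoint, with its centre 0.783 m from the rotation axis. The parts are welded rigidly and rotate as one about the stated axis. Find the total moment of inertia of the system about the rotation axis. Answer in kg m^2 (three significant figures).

Solid disk: I_cm = (1/2)MR² = (1/2)(1.02)(0.176)² = 0.015798 kg m^2; axis through the centre, so I = 0.015798 kg m^2.
Thin rod: I_cm = (1/12)ML² = (1/12)(5.32)(0.582)² = 0.15017 kg m^2; centre at d = 0.783 m, so I = I_cm + Md² gives I = 0.15017 + (5.32)(0.783)² = 3.4118 kg m^2.
Total I = 0.015798 + 3.4118 = 3.4276 kg m^2.

3.43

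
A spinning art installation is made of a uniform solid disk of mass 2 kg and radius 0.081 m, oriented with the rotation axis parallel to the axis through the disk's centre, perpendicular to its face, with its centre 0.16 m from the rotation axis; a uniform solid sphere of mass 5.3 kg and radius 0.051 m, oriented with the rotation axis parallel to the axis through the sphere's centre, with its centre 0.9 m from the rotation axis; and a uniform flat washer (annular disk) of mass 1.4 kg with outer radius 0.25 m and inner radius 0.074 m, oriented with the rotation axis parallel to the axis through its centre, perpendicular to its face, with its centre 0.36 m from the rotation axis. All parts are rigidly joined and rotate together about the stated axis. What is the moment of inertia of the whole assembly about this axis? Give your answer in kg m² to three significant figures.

Solid disk: I_cm = (1/2)MR² = (1/2)(2)(0.081)² = 0.006561 kg m²; centre at d = 0.16 m, so the parallel axis theorem gives I = 0.006561 + (2)(0.16)² = 0.057761 kg m².
Solid sphere: I_cm = (2/5)MR² = (2/5)(5.3)(0.051)² = 0.0055141 kg m²; centre at d = 0.9 m, so the parallel axis theorem gives I = 0.0055141 + (5.3)(0.9)² = 4.2985 kg m².
Annular disk: I_cm = (1/2)M(R²+r²) = (1/2)(1.4)[(0.25)² + (0.074)²] = 0.047583 kg m²; centre at d = 0.36 m, so the parallel axis theorem gives I = 0.047583 + (1.4)(0.36)² = 0.22902 kg m².
Total I = 0.057761 + 4.2985 + 0.22902 = 4.5853 kg m².

4.59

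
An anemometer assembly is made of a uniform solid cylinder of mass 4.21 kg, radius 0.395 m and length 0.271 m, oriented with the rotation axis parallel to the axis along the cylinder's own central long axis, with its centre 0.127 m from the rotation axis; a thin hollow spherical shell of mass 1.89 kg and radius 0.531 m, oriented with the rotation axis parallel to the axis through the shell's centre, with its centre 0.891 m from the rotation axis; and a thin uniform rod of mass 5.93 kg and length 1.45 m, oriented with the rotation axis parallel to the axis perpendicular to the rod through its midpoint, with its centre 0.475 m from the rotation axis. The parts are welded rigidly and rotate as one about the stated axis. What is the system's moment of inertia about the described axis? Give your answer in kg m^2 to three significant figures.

Solid cylinder: I_cm = (1/2)MR² = (1/2)(4.21)(0.395)² = 0.32843 kg m^2; centre at d = 0.127 m, so the parallel axis theorem gives I = 0.32843 + (4.21)(0.127)² = 0.39634 kg m^2.
Spherical shell: I_cm = (2/3)MR² = (2/3)(1.89)(0.531)² = 0.35527 kg m^2; centre at d = 0.891 m, so the parallel axis theorem gives I = 0.35527 + (1.89)(0.891)² = 1.8557 kg m^2.
Thin rod: I_cm = (1/12)ML² = (1/12)(5.93)(1.45)² = 1.039 kg m^2; centre at d = 0.475 m, so the parallel axis theorem gives I = 1.039 + (5.93)(0.475)² = 2.3769 kg m^2.
Total I = 0.39634 + 1.8557 + 2.3769 = 4.629 kg m^2.

4.63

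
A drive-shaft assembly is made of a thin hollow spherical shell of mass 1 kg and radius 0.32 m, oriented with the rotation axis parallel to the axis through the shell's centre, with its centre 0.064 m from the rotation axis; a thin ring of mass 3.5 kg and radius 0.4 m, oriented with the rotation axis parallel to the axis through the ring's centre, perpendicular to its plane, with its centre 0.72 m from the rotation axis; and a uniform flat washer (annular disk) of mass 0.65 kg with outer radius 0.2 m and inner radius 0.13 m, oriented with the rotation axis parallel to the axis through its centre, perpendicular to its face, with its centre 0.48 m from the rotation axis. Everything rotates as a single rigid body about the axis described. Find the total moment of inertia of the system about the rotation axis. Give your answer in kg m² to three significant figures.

Spherical shell: I_cm = (2/3)MR² = (2/3)(1)(0.32)² = 0.068267 kg m²; centre at d = 0.064 m, so I = I_cm + Md² gives I = 0.068267 + (1)(0.064)² = 0.072363 kg m².
Thin ring: I_cm = MR² = (3.5)(0.4)² = 0.56 kg m²; centre at d = 0.72 m, so I = I_cm + Md² gives I = 0.56 + (3.5)(0.72)² = 2.3744 kg m².
Annular disk: I_cm = (1/2)M(R²+r²) = (1/2)(0.65)[(0.2)² + (0.13)²] = 0.018493 kg m²; centre at d = 0.48 m, so I = I_cm + Md² gives I = 0.018493 + (0.65)(0.48)² = 0.16825 kg m².
Total I = 0.072363 + 2.3744 + 0.16825 = 2.615 kg m².

2.62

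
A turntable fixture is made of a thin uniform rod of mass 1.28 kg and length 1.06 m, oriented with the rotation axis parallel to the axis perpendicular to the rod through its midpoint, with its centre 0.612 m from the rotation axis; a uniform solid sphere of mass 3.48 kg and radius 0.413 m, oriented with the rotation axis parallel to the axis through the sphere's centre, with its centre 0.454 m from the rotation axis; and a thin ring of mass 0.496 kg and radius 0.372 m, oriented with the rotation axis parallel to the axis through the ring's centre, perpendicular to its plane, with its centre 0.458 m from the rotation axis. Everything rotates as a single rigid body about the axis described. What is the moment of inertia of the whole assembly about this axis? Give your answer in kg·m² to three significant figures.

Thin rod: I_cm = (1/12)ML² = (1/12)(1.28)(1.06)² = 0.11985 kg·m²; centre at d = 0.612 m, so I = I_cm + Md² gives I = 0.11985 + (1.28)(0.612)² = 0.59927 kg·m².
Solid sphere: I_cm = (2/5)MR² = (2/5)(3.48)(0.413)² = 0.23743 kg·m²; centre at d = 0.454 m, so I = I_cm + Md² gives I = 0.23743 + (3.48)(0.454)² = 0.95472 kg·m².
Thin ring: I_cm = MR² = (0.496)(0.372)² = 0.068638 kg·m²; centre at d = 0.458 m, so I = I_cm + Md² gives I = 0.068638 + (0.496)(0.458)² = 0.17268 kg·m².
Total I = 0.59927 + 0.95472 + 0.17268 = 1.7267 kg·m².

1.73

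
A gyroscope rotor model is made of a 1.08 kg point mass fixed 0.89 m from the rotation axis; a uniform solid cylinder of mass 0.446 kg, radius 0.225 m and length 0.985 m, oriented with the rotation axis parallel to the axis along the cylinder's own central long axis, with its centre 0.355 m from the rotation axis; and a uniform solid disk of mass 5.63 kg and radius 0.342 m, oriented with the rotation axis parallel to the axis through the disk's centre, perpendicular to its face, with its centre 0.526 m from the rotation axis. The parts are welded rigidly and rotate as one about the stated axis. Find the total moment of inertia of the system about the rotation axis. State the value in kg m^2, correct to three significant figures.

2.81

Point mass: I_cm = 0; centre at d = 0.89 m, so I = I_cm + Md² gives I = 0 + (1.08)(0.89)² = 0.85547 kg m^2.
Solid cylinder: I_cm = (1/2)MR² = (1/2)(0.446)(0.225)² = 0.011289 kg m^2; centre at d = 0.355 m, so I = I_cm + Md² gives I = 0.011289 + (0.446)(0.355)² = 0.067497 kg m^2.
Solid disk: I_cm = (1/2)MR² = (1/2)(5.63)(0.342)² = 0.32925 kg m^2; centre at d = 0.526 m, so I = I_cm + Md² gives I = 0.32925 + (5.63)(0.526)² = 1.8869 kg m^2.
Total I = 0.85547 + 0.067497 + 1.8869 = 2.8099 kg m^2.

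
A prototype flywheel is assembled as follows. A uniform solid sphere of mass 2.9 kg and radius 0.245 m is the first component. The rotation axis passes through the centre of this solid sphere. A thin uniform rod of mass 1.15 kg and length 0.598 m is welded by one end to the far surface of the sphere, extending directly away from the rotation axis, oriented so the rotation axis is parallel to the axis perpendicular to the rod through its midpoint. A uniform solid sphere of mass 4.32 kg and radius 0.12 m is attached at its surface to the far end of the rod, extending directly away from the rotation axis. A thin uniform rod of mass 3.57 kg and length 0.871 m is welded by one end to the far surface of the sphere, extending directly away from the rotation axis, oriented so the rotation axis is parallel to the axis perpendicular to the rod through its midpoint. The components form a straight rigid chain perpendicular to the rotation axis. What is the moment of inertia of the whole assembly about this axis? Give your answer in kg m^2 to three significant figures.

12.9

Solid sphere: I_cm = (2/5)MR² = (2/5)(2.9)(0.245)² = 0.069629 kg m^2; axis through the centre, so I = 0.069629 kg m^2.
Thin rod: I_cm = (1/12)ML² = (1/12)(1.15)(0.598)² = 0.03427 kg m^2; centre at d = 0.245 + 0.299 = 0.544 m, so the parallel axis theorem gives I = 0.03427 + (1.15)(0.544)² = 0.3746 kg m^2.
Solid sphere: I_cm = (2/5)MR² = (2/5)(4.32)(0.12)² = 0.024883 kg m^2; centre at d = 0.245 + 0.299 + 0.299 + 0.12 = 0.963 m, so the parallel axis theorem gives I = 0.024883 + (4.32)(0.963)² = 4.0311 kg m^2.
Thin rod: I_cm = (1/12)ML² = (1/12)(3.57)(0.871)² = 0.2257 kg m^2; centre at d = 0.245 + 0.299 + 0.299 + 0.12 + 0.12 + 0.4355 = 1.5185 m, so the parallel axis theorem gives I = 0.2257 + (3.57)(1.5185)² = 8.4576 kg m^2.
Total I = 0.069629 + 0.3746 + 4.0311 + 8.4576 = 12.933 kg m^2.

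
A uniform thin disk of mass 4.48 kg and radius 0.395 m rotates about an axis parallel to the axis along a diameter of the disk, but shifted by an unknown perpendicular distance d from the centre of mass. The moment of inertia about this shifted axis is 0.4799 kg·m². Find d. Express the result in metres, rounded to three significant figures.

About the centre-of-mass axis, I_cm = (1/4)MR² = (1/4)(4.48)(0.395)² = 0.17475 kg·m².
Parallel axis theorem: I = I_cm + Md², so Md² = 0.4799 − 0.17475 = 0.30515 kg·m².
d = √(0.30515 / 4.48) = 0.26099 m.

0.261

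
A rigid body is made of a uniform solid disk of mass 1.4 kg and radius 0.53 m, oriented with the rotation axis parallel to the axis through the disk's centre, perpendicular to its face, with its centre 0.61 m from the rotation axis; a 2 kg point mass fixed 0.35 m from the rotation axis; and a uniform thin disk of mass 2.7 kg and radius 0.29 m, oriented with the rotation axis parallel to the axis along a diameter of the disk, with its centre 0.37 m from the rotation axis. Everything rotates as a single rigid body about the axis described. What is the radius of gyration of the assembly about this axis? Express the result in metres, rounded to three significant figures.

0.477

Solid disk: I_cm = (1/2)MR² = (1/2)(1.4)(0.53)² = 0.19663 kg·m²; centre at d = 0.61 m, so I = I_cm + Md² gives I = 0.19663 + (1.4)(0.61)² = 0.71757 kg·m².
Point mass: I_cm = 0; centre at d = 0.35 m, so I = I_cm + Md² gives I = 0 + (2)(0.35)² = 0.245 kg·m².
Thin disk: I_cm = (1/4)MR² = (1/4)(2.7)(0.29)² = 0.056767 kg·m²; centre at d = 0.37 m, so I = I_cm + Md² gives I = 0.056767 + (2.7)(0.37)² = 0.4264 kg·m².
Total I = 1.389 kg·m²; total mass M = 6.1 kg.
k = √(I/M) = √(1.389/6.1) = 0.47718 m.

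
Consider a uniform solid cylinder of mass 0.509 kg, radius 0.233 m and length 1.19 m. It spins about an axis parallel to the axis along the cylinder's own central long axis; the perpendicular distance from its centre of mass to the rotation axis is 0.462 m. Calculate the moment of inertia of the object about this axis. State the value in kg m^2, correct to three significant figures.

0.122

I_cm = (1/2)MR² = (1/2)(0.509)(0.233)² = 0.013817 kg m^2; centre at d = 0.462 m, so I = I_cm + Md² gives I = 0.013817 + (0.509)(0.462)² = 0.12246 kg m^2.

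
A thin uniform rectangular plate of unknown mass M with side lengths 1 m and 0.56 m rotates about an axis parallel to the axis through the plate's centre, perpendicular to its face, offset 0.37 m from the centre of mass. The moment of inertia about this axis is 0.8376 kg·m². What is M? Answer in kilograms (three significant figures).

I = I_cm + Md² = (1/12)M(a²+b²) + Md² = M·[0.0833333·[(1)² + (0.56)²] + (0.37)²] = M·0.24637.
So M = 0.8376 / 0.24637 = 3.3998 kg.

3.40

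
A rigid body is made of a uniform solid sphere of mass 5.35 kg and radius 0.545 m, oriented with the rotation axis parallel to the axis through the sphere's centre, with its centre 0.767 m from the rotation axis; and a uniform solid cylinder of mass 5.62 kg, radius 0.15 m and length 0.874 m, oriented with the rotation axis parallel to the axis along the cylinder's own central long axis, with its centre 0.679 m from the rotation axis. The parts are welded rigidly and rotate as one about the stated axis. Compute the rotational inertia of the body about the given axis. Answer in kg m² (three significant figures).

Solid sphere: I_cm = (2/5)MR² = (2/5)(5.35)(0.545)² = 0.63563 kg m²; centre at d = 0.767 m, so I = I_cm + Md² gives I = 0.63563 + (5.35)(0.767)² = 3.783 kg m².
Solid cylinder: I_cm = (1/2)MR² = (1/2)(5.62)(0.15)² = 0.063225 kg m²; centre at d = 0.679 m, so I = I_cm + Md² gives I = 0.063225 + (5.62)(0.679)² = 2.6543 kg m².
Total I = 3.783 + 2.6543 = 6.4373 kg m².

6.44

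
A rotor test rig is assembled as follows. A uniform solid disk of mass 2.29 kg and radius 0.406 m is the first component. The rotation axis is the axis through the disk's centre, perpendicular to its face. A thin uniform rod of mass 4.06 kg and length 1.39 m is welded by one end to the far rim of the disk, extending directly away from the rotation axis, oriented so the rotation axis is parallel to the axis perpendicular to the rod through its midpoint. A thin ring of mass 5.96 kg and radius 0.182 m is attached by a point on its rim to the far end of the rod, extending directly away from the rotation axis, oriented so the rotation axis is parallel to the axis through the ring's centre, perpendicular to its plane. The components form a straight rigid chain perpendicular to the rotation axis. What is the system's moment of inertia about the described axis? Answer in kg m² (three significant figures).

29.3

Solid disk: I_cm = (1/2)MR² = (1/2)(2.29)(0.406)² = 0.18874 kg m²; axis through the centre, so I = 0.18874 kg m².
Thin rod: I_cm = (1/12)ML² = (1/12)(4.06)(1.39)² = 0.65369 kg m²; centre at d = 0.406 + 0.695 = 1.101 m, so I = I_cm + Md² gives I = 0.65369 + (4.06)(1.101)² = 5.5752 kg m².
Thin ring: I_cm = MR² = (5.96)(0.182)² = 0.19742 kg m²; centre at d = 0.406 + 0.695 + 0.695 + 0.182 = 1.978 m, so I = I_cm + Md² gives I = 0.19742 + (5.96)(1.978)² = 23.516 kg m².
Total I = 0.18874 + 5.5752 + 23.516 = 29.28 kg m².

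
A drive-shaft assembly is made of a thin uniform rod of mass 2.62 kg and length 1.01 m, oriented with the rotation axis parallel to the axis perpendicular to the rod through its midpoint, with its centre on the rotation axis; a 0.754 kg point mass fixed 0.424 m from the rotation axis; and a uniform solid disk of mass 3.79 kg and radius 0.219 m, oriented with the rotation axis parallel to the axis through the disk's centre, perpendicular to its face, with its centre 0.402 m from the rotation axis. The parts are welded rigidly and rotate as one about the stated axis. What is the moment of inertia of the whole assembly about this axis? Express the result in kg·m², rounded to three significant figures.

Thin rod: I_cm = (1/12)ML² = (1/12)(2.62)(1.01)² = 0.22272 kg·m²; axis through the centre, so I = 0.22272 kg·m².
Point mass: I_cm = 0; centre at d = 0.424 m, so the parallel axis theorem gives I = 0 + (0.754)(0.424)² = 0.13555 kg·m².
Solid disk: I_cm = (1/2)MR² = (1/2)(3.79)(0.219)² = 0.090886 kg·m²; centre at d = 0.402 m, so the parallel axis theorem gives I = 0.090886 + (3.79)(0.402)² = 0.70337 kg·m².
Total I = 0.22272 + 0.13555 + 0.70337 = 1.0616 kg·m².

1.06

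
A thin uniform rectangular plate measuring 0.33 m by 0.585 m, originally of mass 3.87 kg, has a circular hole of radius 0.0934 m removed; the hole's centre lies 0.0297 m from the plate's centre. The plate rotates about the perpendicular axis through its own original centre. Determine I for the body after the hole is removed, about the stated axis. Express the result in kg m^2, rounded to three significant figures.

0.143

Unpierced body about its centre: I₀ = (1/12)M(a²+b²) = (1/12)(3.87)[(0.33)² + (0.585)²] = 0.14549 kg m^2.
The removed disk has mass m = M·πr²/(ab) = (3.87)·π(0.0934)²/(0.33·0.585) = 0.5494 kg (same uniform areal density).
Its moment of inertia about the rotation axis (parallel-axis theorem): I_hole = (1/2)mr² + md² = (1/2)(0.5494)(0.0934)² + (0.5494)(0.0297)² = 0.002881 kg m^2.
Treating the hole as negative mass, I = I₀ − I_hole = 0.14549 − 0.002881 = 0.14261 kg m^2.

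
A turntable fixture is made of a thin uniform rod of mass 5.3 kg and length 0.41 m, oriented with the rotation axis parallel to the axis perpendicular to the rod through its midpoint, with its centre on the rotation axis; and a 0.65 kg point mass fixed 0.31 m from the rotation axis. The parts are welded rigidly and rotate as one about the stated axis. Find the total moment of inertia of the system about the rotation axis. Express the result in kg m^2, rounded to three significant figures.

Thin rod: I_cm = (1/12)ML² = (1/12)(5.3)(0.41)² = 0.074244 kg m^2; axis through the centre, so I = 0.074244 kg m^2.
Point mass: I_cm = 0; centre at d = 0.31 m, so I = I_cm + Md² gives I = 0 + (0.65)(0.31)² = 0.062465 kg m^2.
Total I = 0.074244 + 0.062465 = 0.13671 kg m^2.

0.137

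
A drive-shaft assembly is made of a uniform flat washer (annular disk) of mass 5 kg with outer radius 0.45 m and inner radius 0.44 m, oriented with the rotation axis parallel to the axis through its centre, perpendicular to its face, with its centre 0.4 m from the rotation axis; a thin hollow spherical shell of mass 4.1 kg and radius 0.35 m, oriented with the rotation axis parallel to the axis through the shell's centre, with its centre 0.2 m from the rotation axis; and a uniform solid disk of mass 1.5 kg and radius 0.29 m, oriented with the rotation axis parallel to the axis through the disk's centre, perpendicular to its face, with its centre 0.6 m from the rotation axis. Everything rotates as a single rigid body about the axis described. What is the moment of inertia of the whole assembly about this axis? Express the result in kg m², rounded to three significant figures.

2.89

Annular disk: I_cm = (1/2)M(R²+r²) = (1/2)(5)[(0.45)² + (0.44)²] = 0.99025 kg m²; centre at d = 0.4 m, so I = I_cm + Md² gives I = 0.99025 + (5)(0.4)² = 1.7903 kg m².
Spherical shell: I_cm = (2/3)MR² = (2/3)(4.1)(0.35)² = 0.33483 kg m²; centre at d = 0.2 m, so I = I_cm + Md² gives I = 0.33483 + (4.1)(0.2)² = 0.49883 kg m².
Solid disk: I_cm = (1/2)MR² = (1/2)(1.5)(0.29)² = 0.063075 kg m²; centre at d = 0.6 m, so I = I_cm + Md² gives I = 0.063075 + (1.5)(0.6)² = 0.60308 kg m².
Total I = 1.7903 + 0.49883 + 0.60308 = 2.8922 kg m².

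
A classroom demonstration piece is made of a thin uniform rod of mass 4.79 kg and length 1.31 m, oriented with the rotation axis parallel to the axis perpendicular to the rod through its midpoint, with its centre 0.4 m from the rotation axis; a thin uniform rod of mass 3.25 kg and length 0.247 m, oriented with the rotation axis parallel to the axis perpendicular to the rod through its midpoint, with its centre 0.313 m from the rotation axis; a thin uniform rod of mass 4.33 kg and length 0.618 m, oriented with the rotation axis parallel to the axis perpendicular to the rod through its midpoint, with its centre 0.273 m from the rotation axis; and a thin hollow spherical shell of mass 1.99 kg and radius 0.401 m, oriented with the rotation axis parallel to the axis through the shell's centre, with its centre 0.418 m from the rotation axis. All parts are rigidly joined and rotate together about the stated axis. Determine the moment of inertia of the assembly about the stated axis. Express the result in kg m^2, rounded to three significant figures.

Thin rod: I_cm = (1/12)ML² = (1/12)(4.79)(1.31)² = 0.68501 kg m^2; centre at d = 0.4 m, so the parallel axis theorem gives I = 0.68501 + (4.79)(0.4)² = 1.4514 kg m^2.
Thin rod: I_cm = (1/12)ML² = (1/12)(3.25)(0.247)² = 0.016523 kg m^2; centre at d = 0.313 m, so the parallel axis theorem gives I = 0.016523 + (3.25)(0.313)² = 0.33492 kg m^2.
Thin rod: I_cm = (1/12)ML² = (1/12)(4.33)(0.618)² = 0.13781 kg m^2; centre at d = 0.273 m, so the parallel axis theorem gives I = 0.13781 + (4.33)(0.273)² = 0.46052 kg m^2.
Spherical shell: I_cm = (2/3)MR² = (2/3)(1.99)(0.401)² = 0.21333 kg m^2; centre at d = 0.418 m, so the parallel axis theorem gives I = 0.21333 + (1.99)(0.418)² = 0.56103 kg m^2.
Total I = 1.4514 + 0.33492 + 0.46052 + 0.56103 = 2.8079 kg m^2.

2.81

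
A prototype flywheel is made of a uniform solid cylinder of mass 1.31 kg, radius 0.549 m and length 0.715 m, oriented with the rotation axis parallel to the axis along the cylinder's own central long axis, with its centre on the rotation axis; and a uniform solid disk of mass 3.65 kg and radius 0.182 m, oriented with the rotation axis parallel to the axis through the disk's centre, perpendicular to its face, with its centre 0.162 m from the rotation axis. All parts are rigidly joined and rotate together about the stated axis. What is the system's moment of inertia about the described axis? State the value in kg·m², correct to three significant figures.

0.354

Solid cylinder: I_cm = (1/2)MR² = (1/2)(1.31)(0.549)² = 0.19742 kg·m²; axis through the centre, so I = 0.19742 kg·m².
Solid disk: I_cm = (1/2)MR² = (1/2)(3.65)(0.182)² = 0.060451 kg·m²; centre at d = 0.162 m, so the parallel axis theorem gives I = 0.060451 + (3.65)(0.162)² = 0.15624 kg·m².
Total I = 0.19742 + 0.15624 = 0.35366 kg·m².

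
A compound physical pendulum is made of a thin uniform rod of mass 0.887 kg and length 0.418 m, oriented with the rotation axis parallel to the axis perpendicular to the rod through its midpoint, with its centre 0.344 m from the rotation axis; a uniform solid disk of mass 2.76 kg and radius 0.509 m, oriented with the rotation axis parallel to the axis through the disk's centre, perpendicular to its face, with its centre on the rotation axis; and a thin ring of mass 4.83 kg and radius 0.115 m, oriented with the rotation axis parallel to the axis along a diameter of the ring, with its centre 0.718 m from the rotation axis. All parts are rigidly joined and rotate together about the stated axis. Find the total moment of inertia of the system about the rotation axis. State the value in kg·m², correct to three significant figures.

3.00

Thin rod: I_cm = (1/12)ML² = (1/12)(0.887)(0.418)² = 0.012915 kg·m²; centre at d = 0.344 m, so I = I_cm + Md² gives I = 0.012915 + (0.887)(0.344)² = 0.11788 kg·m².
Solid disk: I_cm = (1/2)MR² = (1/2)(2.76)(0.509)² = 0.35753 kg·m²; axis through the centre, so I = 0.35753 kg·m².
Thin ring: I_cm = (1/2)MR² = (1/2)(4.83)(0.115)² = 0.031938 kg·m²; centre at d = 0.718 m, so I = I_cm + Md² gives I = 0.031938 + (4.83)(0.718)² = 2.5219 kg·m².
Total I = 0.11788 + 0.35753 + 2.5219 = 2.9973 kg·m².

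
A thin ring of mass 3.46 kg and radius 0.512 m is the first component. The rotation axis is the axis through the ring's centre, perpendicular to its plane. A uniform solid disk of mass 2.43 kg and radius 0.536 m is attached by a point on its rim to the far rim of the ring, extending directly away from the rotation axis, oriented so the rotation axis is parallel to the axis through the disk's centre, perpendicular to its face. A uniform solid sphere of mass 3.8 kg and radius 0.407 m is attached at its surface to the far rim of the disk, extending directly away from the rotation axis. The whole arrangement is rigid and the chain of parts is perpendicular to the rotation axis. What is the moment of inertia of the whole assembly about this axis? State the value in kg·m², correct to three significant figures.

19.2

Thin ring: I_cm = MR² = (3.46)(0.512)² = 0.90702 kg·m²; axis through the centre, so I = 0.90702 kg·m².
Solid disk: I_cm = (1/2)MR² = (1/2)(2.43)(0.536)² = 0.34906 kg·m²; centre at d = 0.512 + 0.536 = 1.048 m, so the parallel axis theorem gives I = 0.34906 + (2.43)(1.048)² = 3.0179 kg·m².
Solid sphere: I_cm = (2/5)MR² = (2/5)(3.8)(0.407)² = 0.25179 kg·m²; centre at d = 0.512 + 0.536 + 0.536 + 0.407 = 1.991 m, so the parallel axis theorem gives I = 0.25179 + (3.8)(1.991)² = 15.315 kg·m².
Total I = 0.90702 + 3.0179 + 15.315 = 19.24 kg·m².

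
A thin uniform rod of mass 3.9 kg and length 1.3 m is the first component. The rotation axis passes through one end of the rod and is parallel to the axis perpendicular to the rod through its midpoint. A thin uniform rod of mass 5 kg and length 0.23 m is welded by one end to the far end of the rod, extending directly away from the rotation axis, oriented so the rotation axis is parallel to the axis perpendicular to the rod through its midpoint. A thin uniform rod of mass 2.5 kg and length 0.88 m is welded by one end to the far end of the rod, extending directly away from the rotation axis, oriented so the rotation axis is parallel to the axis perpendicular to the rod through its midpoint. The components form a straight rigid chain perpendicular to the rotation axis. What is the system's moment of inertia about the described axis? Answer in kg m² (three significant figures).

Thin rod: I_cm = (1/12)ML² = (1/12)(3.9)(1.3)² = 0.54925 kg m²; centre at d = 0.65 m, so I = I_cm + Md² gives I = 0.54925 + (3.9)(0.65)² = 2.197 kg m².
Thin rod: I_cm = (1/12)ML² = (1/12)(5)(0.23)² = 0.022042 kg m²; centre at d = 0.65 + 0.65 + 0.115 = 1.415 m, so I = I_cm + Md² gives I = 0.022042 + (5)(1.415)² = 10.033 kg m².
Thin rod: I_cm = (1/12)ML² = (1/12)(2.5)(0.88)² = 0.16133 kg m²; centre at d = 0.65 + 0.65 + 0.115 + 0.115 + 0.44 = 1.97 m, so I = I_cm + Md² gives I = 0.16133 + (2.5)(1.97)² = 9.8636 kg m².
Total I = 2.197 + 10.033 + 9.8636 = 22.094 kg m².

22.1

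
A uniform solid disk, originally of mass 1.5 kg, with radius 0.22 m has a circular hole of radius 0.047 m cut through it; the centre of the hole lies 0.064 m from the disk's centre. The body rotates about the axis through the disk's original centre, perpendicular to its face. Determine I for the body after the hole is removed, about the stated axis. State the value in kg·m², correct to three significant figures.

0.0359

Unpierced body about its centre: I₀ = (1/2)MR² = (1/2)(1.5)(0.22)² = 0.0363 kg·m².
The removed disk has mass m = M·(r/R)² = (1.5)(0.047/0.22)² = 0.068461 kg (same uniform areal density).
Its moment of inertia about the rotation axis (parallel-axis theorem): I_hole = (1/2)mr² + md² = (1/2)(0.068461)(0.047)² + (0.068461)(0.064)² = 0.00035603 kg·m².
Treating the hole as negative mass, I = I₀ − I_hole = 0.0363 − 0.00035603 = 0.035944 kg·m².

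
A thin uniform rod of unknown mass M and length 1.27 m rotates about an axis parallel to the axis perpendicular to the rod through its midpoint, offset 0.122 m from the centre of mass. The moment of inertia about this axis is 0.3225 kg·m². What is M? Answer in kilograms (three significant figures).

2.16

I = I_cm + Md² = (1/12)ML² + Md² = M·[0.0833333·(1.27)² + (0.122)²] = M·0.14929.
So M = 0.3225 / 0.14929 = 2.1602 kg.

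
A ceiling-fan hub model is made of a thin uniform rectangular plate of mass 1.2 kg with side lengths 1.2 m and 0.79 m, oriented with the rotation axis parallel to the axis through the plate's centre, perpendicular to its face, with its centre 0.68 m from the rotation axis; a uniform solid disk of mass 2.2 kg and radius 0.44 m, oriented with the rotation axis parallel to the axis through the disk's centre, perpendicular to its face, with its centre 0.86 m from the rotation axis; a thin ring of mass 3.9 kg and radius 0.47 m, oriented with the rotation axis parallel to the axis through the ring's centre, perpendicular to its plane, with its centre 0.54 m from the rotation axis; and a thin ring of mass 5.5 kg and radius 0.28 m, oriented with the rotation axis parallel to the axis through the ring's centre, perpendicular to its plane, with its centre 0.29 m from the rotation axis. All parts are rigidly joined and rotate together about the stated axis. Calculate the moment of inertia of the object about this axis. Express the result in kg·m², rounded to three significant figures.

5.49

Rectangular plate: I_cm = (1/12)M(a²+b²) = (1/12)(1.2)[(1.2)² + (0.79)²] = 0.20641 kg·m²; centre at d = 0.68 m, so I = I_cm + Md² gives I = 0.20641 + (1.2)(0.68)² = 0.76129 kg·m².
Solid disk: I_cm = (1/2)MR² = (1/2)(2.2)(0.44)² = 0.21296 kg·m²; centre at d = 0.86 m, so I = I_cm + Md² gives I = 0.21296 + (2.2)(0.86)² = 1.8401 kg·m².
Thin ring: I_cm = MR² = (3.9)(0.47)² = 0.86151 kg·m²; centre at d = 0.54 m, so I = I_cm + Md² gives I = 0.86151 + (3.9)(0.54)² = 1.9987 kg·m².
Thin ring: I_cm = MR² = (5.5)(0.28)² = 0.4312 kg·m²; centre at d = 0.29 m, so I = I_cm + Md² gives I = 0.4312 + (5.5)(0.29)² = 0.89375 kg·m².
Total I = 0.76129 + 1.8401 + 1.9987 + 0.89375 = 5.4939 kg·m².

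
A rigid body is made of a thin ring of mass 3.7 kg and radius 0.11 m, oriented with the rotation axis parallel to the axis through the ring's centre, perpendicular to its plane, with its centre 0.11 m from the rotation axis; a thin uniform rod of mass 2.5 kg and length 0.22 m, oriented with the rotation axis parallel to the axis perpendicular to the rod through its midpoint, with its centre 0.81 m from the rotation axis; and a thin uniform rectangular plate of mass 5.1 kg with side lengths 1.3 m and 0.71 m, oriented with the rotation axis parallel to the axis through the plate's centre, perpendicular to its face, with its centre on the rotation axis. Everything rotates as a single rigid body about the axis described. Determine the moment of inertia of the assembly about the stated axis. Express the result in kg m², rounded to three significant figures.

Thin ring: I_cm = MR² = (3.7)(0.11)² = 0.04477 kg m²; centre at d = 0.11 m, so the parallel axis theorem gives I = 0.04477 + (3.7)(0.11)² = 0.08954 kg m².
Thin rod: I_cm = (1/12)ML² = (1/12)(2.5)(0.22)² = 0.010083 kg m²; centre at d = 0.81 m, so the parallel axis theorem gives I = 0.010083 + (2.5)(0.81)² = 1.6503 kg m².
Rectangular plate: I_cm = (1/12)M(a²+b²) = (1/12)(5.1)[(1.3)² + (0.71)²] = 0.93249 kg m²; axis through the centre, so I = 0.93249 kg m².
Total I = 0.08954 + 1.6503 + 0.93249 = 2.6724 kg m².

2.67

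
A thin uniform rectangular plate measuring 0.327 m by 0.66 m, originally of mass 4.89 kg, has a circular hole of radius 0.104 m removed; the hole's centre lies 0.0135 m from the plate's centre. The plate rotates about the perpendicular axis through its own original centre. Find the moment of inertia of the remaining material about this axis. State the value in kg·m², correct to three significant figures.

0.217

Unpierced body about its centre: I₀ = (1/12)M(a²+b²) = (1/12)(4.89)[(0.327)² + (0.66)²] = 0.22108 kg·m².
The removed disk has mass m = M·πr²/(ab) = (4.89)·π(0.104)²/(0.327·0.66) = 0.7699 kg (same uniform areal density).
Its moment of inertia about the rotation axis (parallel-axis theorem): I_hole = (1/2)mr² + md² = (1/2)(0.7699)(0.104)² + (0.7699)(0.0135)² = 0.0043039 kg·m².
Treating the hole as negative mass, I = I₀ − I_hole = 0.22108 − 0.0043039 = 0.21678 kg·m².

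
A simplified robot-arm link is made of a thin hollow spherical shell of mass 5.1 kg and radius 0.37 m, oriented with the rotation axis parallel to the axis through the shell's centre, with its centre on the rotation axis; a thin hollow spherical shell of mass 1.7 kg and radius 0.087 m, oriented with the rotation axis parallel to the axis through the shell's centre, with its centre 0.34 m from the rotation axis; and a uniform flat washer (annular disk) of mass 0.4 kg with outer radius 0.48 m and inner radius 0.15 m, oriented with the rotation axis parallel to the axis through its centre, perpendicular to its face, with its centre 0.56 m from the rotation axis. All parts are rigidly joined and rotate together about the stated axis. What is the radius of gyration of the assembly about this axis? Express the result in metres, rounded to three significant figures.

Spherical shell: I_cm = (2/3)MR² = (2/3)(5.1)(0.37)² = 0.46546 kg m^2; axis through the centre, so I = 0.46546 kg m^2.
Spherical shell: I_cm = (2/3)MR² = (2/3)(1.7)(0.087)² = 0.0085782 kg m^2; centre at d = 0.34 m, so the parallel axis theorem gives I = 0.0085782 + (1.7)(0.34)² = 0.2051 kg m^2.
Annular disk: I_cm = (1/2)M(R²+r²) = (1/2)(0.4)[(0.48)² + (0.15)²] = 0.05058 kg m^2; centre at d = 0.56 m, so the parallel axis theorem gives I = 0.05058 + (0.4)(0.56)² = 0.17602 kg m^2.
Total I = 0.84658 kg m^2; total mass M = 7.2 kg.
k = √(I/M) = √(0.84658/7.2) = 0.3429 m.

0.343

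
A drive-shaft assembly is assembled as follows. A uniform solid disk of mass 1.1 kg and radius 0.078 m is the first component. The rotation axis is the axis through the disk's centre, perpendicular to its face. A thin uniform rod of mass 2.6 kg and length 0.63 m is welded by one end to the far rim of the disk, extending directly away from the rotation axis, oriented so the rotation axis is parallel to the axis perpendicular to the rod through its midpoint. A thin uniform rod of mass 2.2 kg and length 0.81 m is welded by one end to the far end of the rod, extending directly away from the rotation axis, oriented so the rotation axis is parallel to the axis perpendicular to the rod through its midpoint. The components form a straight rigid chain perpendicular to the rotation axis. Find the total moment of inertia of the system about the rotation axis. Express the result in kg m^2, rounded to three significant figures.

Solid disk: I_cm = (1/2)MR² = (1/2)(1.1)(0.078)² = 0.0033462 kg m^2; axis through the centre, so I = 0.0033462 kg m^2.
Thin rod: I_cm = (1/12)ML² = (1/12)(2.6)(0.63)² = 0.085995 kg m^2; centre at d = 0.078 + 0.315 = 0.393 m, so I = I_cm + Md² gives I = 0.085995 + (2.6)(0.393)² = 0.48756 kg m^2.
Thin rod: I_cm = (1/12)ML² = (1/12)(2.2)(0.81)² = 0.12029 kg m^2; centre at d = 0.078 + 0.315 + 0.315 + 0.405 = 1.113 m, so I = I_cm + Md² gives I = 0.12029 + (2.2)(1.113)² = 2.8456 kg m^2.
Total I = 0.0033462 + 0.48756 + 2.8456 = 3.3365 kg m^2.

3.34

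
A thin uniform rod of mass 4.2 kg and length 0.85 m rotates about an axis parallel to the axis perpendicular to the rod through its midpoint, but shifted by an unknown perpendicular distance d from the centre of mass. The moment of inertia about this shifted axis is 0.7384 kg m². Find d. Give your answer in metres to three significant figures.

0.340

About the centre-of-mass axis, I_cm = (1/12)ML² = (1/12)(4.2)(0.85)² = 0.25287 kg m².
Parallel axis theorem: I = I_cm + Md², so Md² = 0.7384 − 0.25287 = 0.48552 kg m².
d = √(0.48552 / 4.2) = 0.34 m.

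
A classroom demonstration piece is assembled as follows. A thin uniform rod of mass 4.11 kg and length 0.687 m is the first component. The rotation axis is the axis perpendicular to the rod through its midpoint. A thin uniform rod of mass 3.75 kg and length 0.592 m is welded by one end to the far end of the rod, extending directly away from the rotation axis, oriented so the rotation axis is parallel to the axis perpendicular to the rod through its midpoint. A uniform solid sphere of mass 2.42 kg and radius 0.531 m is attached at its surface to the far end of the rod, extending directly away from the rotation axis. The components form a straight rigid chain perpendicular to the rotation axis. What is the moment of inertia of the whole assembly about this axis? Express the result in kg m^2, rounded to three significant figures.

Thin rod: I_cm = (1/12)ML² = (1/12)(4.11)(0.687)² = 0.16165 kg m^2; axis through the centre, so I = 0.16165 kg m^2.
Thin rod: I_cm = (1/12)ML² = (1/12)(3.75)(0.592)² = 0.10952 kg m^2; centre at d = 0.3435 + 0.296 = 0.6395 m, so I = I_cm + Md² gives I = 0.10952 + (3.75)(0.6395)² = 1.6431 kg m^2.
Solid sphere: I_cm = (2/5)MR² = (2/5)(2.42)(0.531)² = 0.27294 kg m^2; centre at d = 0.3435 + 0.296 + 0.296 + 0.531 = 1.4665 m, so I = I_cm + Md² gives I = 0.27294 + (2.42)(1.4665)² = 5.4774 kg m^2.
Total I = 0.16165 + 1.6431 + 5.4774 = 7.2822 kg m^2.

7.28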